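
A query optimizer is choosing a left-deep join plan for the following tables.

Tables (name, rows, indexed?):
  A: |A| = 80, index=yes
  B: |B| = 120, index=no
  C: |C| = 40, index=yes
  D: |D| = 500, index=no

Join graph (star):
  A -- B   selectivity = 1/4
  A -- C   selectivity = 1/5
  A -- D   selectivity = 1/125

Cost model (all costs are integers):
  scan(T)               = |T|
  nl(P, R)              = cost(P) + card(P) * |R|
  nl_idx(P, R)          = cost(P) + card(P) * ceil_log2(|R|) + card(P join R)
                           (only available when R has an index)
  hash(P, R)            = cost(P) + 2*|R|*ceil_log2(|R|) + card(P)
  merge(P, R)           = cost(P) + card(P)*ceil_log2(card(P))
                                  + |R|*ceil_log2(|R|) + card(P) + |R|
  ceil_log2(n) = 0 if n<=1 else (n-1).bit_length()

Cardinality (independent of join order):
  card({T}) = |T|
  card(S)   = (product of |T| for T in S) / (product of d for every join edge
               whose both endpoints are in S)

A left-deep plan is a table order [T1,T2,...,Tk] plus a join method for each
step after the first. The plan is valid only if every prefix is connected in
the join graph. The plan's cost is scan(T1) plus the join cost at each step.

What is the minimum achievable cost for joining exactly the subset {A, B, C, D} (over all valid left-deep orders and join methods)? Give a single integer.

Selinger DP over subsets of {A,B,C,D}:
  {A}: scan cost=80, card=80
  {B}: scan cost=120, card=120
  {C}: scan cost=40, card=40
  {D}: scan cost=500, card=500
  {AB}: card=2400; try (A,hash)→1360, (B,merge)→1680, (A,merge)→1720, (B,hash)→1840, (A,nl_idx)→3360, (B,nl)→9680 …(+1); best=1360 via (A,hash)
  {AC}: card=640; try (C,hash)→640, (A,merge)→960, (A,nl_idx)→960, (C,merge)→1000, (C,nl_idx)→1200, (A,hash)→1200 …(+2); best=640 via (C,hash)
  {AD}: card=320; try (A,hash)→2120, (A,nl_idx)→4320, (D,merge)→5720, (A,merge)→6140, (D,hash)→9160, (D,nl)→40080 …(+1); best=2120 via (A,hash)
  {ABC}: card=19200; try (B,hash)→2960, (C,hash)→4240, (B,merge)→8640, (C,merge)→32840, (C,nl_idx)→34960, (B,nl)→77440 …(+1); best=2960 via (B,hash)
  {ABD}: card=9600; try (B,hash)→4120, (B,merge)→6280, (D,hash)→12760, (D,merge)→37560, (B,nl)→40520, (D,nl)→1201360; best=4120 via (B,hash)
  {ACD}: card=2560; try (C,hash)→2920, (C,merge)→5600, (C,nl_idx)→6600, (D,hash)→10280, (D,merge)→12680, (C,nl)→14920 …(+1); best=2920 via (C,hash)
  {ABCD}: card=76800; try (B,hash)→7160, (C,hash)→14200, (D,hash)→31160, (B,merge)→37160, (C,nl_idx)→138520, (C,merge)→148400 …(+4); best=7160 via (B,hash)

7160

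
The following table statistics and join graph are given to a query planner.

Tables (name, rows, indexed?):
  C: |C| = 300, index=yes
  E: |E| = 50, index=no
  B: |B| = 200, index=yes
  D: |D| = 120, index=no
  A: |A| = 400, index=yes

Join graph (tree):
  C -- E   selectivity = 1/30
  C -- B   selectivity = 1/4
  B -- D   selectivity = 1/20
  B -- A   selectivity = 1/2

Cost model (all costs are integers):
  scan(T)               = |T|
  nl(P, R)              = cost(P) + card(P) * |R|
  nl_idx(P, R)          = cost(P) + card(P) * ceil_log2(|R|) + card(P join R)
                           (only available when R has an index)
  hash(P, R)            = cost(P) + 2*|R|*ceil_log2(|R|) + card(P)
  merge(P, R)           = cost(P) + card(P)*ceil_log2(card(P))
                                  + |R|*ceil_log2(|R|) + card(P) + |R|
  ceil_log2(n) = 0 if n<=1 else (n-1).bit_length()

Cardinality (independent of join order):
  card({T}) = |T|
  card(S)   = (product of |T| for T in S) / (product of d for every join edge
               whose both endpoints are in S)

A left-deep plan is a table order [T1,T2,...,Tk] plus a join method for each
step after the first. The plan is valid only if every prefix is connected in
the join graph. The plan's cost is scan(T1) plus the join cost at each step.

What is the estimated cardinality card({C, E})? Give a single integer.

500

Tables in S: C(300), E(50)
Edges inside S: C-E(d=30)
numerator = 300 * 50 = 15000
denominator = 30 = 30
card(S) = 15000 / 30 = 500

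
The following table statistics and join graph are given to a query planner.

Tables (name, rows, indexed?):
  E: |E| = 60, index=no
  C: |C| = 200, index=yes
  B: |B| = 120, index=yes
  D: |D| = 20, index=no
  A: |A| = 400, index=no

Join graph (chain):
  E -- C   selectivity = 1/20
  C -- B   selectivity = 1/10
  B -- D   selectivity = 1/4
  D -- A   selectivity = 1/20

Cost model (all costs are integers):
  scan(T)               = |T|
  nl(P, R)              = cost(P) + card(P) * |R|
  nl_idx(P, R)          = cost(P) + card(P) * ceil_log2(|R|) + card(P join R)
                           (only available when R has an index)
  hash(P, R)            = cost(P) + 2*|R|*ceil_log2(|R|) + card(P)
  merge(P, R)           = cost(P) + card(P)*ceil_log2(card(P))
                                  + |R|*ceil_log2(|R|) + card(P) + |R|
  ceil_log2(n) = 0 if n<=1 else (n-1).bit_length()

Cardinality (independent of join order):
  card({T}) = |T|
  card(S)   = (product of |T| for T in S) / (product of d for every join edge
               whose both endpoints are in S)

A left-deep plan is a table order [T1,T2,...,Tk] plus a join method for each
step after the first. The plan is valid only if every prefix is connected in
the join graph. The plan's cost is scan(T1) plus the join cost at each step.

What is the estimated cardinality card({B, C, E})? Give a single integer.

Tables in S: B(120), C(200), E(60)
Edges inside S: E-C(d=20), C-B(d=10)
numerator = 120 * 200 * 60 = 1440000
denominator = 20 * 10 = 200
card(S) = 1440000 / 200 = 7200

7200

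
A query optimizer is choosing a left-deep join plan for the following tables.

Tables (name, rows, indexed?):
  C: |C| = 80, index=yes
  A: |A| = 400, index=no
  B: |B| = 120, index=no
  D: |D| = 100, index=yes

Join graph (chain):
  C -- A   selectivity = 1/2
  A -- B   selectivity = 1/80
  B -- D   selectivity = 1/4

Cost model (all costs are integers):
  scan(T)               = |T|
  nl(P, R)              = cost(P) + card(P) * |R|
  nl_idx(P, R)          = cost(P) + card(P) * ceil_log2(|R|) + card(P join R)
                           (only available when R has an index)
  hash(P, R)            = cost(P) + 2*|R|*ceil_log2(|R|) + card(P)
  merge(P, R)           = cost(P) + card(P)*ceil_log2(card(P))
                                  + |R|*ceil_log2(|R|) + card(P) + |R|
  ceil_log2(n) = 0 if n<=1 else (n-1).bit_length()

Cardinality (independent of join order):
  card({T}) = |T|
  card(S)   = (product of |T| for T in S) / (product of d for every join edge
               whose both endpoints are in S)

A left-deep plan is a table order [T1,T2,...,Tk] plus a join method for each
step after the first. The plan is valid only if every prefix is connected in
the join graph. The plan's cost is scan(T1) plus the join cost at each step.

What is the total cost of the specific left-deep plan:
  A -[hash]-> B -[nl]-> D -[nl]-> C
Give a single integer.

step 1: scan A: cost=400, card=400
step 2: join B via hash
    card(P join B) = 400*120/(80) = 600
    cost = 400 + 2*120*7 + 400 = 2480
step 3: join D via nl
    card(P join D) = 600*100/(4) = 15000
    cost = 2480 + 600*100 = 62480
step 4: join C via nl
    card(P join C) = 15000*80/(2) = 600000
    cost = 62480 + 15000*80 = 1262480

1262480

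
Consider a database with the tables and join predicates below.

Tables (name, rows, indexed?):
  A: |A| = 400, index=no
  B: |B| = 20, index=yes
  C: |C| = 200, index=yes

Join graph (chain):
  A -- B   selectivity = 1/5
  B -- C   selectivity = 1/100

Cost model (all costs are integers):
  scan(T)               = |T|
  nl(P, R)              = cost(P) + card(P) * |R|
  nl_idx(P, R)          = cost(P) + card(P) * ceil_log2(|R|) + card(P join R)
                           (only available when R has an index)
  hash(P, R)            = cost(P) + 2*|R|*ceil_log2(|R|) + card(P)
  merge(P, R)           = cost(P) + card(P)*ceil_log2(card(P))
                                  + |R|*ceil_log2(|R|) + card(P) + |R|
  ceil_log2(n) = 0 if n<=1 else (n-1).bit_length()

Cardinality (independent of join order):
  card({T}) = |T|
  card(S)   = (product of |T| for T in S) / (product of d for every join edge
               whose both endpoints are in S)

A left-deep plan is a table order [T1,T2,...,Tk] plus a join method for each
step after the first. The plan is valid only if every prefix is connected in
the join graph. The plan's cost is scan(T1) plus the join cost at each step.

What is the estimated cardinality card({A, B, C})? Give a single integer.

3200

Tables in S: A(400), B(20), C(200)
Edges inside S: A-B(d=5), B-C(d=100)
numerator = 400 * 20 * 200 = 1600000
denominator = 5 * 100 = 500
card(S) = 1600000 / 500 = 3200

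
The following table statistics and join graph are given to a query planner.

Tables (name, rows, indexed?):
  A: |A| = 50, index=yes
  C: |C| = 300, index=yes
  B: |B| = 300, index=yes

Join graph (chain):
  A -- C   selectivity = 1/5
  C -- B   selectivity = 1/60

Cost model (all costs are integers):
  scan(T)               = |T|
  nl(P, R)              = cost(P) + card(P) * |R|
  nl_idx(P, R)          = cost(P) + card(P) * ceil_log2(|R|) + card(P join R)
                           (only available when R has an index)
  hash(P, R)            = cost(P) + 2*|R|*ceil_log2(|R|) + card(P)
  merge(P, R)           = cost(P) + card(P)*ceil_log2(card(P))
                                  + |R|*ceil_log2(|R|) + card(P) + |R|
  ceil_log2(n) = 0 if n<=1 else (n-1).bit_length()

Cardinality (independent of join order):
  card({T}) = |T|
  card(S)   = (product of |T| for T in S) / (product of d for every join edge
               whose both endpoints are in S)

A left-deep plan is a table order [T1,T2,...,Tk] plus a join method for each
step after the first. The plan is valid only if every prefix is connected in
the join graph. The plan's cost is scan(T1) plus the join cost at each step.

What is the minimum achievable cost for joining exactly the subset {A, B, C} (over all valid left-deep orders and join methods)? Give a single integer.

6600

Selinger DP over subsets of {A,B,C}:
  {A}: scan cost=50, card=50
  {C}: scan cost=300, card=300
  {B}: scan cost=300, card=300
  {AC}: card=3000; try (A,hash)→1200, (C,merge)→3400, (C,nl_idx)→3500, (A,merge)→3650, (A,nl_idx)→5100, (C,hash)→5500 …(+2); best=1200 via (A,hash)
  {BC}: card=1500; try (C,nl_idx)→4500, (B,nl_idx)→4500, (C,hash)→6000, (B,hash)→6000, (C,merge)→6300, (B,merge)→6300 …(+2); best=4500 via (C,nl_idx)
  {ABC}: card=15000; try (A,hash)→6600, (B,hash)→9600, (A,merge)→22850, (A,nl_idx)→28500, (B,merge)→43200, (B,nl_idx)→43200 …(+2); best=6600 via (A,hash)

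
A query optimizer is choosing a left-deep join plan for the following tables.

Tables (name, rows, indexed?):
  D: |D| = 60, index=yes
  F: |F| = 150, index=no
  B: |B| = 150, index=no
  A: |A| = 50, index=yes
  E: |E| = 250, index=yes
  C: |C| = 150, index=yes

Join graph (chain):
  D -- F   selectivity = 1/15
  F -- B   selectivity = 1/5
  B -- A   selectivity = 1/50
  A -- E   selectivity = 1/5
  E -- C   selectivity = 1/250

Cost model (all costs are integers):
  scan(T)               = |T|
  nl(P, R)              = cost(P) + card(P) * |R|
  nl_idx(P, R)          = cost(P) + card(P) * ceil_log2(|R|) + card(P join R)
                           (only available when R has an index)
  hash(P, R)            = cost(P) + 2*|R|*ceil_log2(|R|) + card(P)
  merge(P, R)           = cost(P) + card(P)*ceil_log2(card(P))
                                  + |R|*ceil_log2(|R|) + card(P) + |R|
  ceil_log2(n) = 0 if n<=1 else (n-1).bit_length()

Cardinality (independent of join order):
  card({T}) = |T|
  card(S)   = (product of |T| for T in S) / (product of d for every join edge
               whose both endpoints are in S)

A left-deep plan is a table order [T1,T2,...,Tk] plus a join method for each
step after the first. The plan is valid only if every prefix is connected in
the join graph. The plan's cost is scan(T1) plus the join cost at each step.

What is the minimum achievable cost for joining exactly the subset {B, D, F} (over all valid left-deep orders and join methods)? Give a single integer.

Selinger DP over subsets of {B,D,F}:
  {D}: scan cost=60, card=60
  {F}: scan cost=150, card=150
  {B}: scan cost=150, card=150
  {DF}: card=600; try (D,hash)→1020, (D,nl_idx)→1650, (F,merge)→1830, (D,merge)→1920, (F,hash)→2520, (F,nl)→9060 …(+1); best=1020 via (D,hash)
  {BF}: card=4500; try (F,hash)→2700, (B,hash)→2700, (F,merge)→2850, (B,merge)→2850, (F,nl)→22650, (B,nl)→22650; best=2700 via (F,hash)
  {BDF}: card=18000; try (B,hash)→4020, (D,hash)→7920, (B,merge)→8970, (D,nl_idx)→47700, (D,merge)→66120, (B,nl)→91020 …(+1); best=4020 via (B,hash)

4020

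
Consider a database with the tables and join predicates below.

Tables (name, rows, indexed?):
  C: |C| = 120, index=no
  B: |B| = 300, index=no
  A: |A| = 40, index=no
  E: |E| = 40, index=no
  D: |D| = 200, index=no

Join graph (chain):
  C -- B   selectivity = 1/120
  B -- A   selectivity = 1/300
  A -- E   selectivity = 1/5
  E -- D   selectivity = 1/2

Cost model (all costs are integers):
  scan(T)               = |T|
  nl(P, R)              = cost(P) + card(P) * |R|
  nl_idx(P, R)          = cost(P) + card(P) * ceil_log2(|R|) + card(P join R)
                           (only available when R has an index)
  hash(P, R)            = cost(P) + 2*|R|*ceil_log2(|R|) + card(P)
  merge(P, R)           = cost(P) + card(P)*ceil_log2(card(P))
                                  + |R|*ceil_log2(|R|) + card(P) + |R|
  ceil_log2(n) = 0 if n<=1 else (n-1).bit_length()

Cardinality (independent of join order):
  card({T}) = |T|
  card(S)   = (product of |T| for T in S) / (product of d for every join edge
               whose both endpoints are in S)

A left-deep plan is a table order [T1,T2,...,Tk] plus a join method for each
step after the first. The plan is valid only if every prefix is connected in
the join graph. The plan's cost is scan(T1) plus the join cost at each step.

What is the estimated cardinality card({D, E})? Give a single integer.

Tables in S: D(200), E(40)
Edges inside S: E-D(d=2)
numerator = 200 * 40 = 8000
denominator = 2 = 2
card(S) = 8000 / 2 = 4000

4000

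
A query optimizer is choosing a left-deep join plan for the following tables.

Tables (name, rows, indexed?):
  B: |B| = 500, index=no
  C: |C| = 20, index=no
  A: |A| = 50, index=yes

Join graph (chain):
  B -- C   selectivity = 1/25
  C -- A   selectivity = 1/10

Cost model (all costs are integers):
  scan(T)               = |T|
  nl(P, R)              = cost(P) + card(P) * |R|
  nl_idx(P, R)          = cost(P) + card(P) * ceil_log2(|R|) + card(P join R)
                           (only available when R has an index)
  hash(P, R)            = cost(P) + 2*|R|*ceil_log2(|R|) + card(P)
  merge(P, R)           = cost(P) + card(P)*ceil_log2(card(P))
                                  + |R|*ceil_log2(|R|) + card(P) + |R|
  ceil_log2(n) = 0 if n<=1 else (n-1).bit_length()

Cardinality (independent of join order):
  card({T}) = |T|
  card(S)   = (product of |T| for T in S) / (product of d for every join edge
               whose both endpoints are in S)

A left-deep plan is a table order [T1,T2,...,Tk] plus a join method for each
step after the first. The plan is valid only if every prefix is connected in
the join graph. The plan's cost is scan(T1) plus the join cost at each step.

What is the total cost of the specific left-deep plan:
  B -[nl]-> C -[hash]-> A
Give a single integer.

step 1: scan B: cost=500, card=500
step 2: join C via nl
    card(P join C) = 500*20/(25) = 400
    cost = 500 + 500*20 = 10500
step 3: join A via hash
    card(P join A) = 400*50/(10) = 2000
    cost = 10500 + 2*50*6 + 400 = 11500

11500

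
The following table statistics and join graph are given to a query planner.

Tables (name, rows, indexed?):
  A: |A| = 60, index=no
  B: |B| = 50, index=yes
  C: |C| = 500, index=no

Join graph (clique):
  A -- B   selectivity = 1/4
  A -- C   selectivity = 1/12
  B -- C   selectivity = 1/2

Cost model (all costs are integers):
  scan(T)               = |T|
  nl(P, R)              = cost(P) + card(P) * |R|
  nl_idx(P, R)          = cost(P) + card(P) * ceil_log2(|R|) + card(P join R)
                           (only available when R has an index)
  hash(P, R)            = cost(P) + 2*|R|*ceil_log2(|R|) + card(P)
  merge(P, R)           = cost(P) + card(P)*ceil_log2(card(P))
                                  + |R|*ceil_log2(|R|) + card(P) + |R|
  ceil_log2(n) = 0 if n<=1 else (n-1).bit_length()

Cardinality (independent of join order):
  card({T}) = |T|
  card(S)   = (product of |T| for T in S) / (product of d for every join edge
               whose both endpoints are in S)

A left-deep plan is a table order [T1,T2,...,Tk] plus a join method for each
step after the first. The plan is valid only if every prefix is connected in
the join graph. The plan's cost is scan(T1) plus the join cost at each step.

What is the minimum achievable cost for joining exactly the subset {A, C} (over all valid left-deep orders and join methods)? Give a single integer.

1720

Selinger DP over subsets of {A,C}:
  {A}: scan cost=60, card=60
  {C}: scan cost=500, card=500
  {AC}: card=2500; try (A,hash)→1720, (C,merge)→5480, (A,merge)→5920, (C,hash)→9120, (C,nl)→30060, (A,nl)→30500; best=1720 via (A,hash)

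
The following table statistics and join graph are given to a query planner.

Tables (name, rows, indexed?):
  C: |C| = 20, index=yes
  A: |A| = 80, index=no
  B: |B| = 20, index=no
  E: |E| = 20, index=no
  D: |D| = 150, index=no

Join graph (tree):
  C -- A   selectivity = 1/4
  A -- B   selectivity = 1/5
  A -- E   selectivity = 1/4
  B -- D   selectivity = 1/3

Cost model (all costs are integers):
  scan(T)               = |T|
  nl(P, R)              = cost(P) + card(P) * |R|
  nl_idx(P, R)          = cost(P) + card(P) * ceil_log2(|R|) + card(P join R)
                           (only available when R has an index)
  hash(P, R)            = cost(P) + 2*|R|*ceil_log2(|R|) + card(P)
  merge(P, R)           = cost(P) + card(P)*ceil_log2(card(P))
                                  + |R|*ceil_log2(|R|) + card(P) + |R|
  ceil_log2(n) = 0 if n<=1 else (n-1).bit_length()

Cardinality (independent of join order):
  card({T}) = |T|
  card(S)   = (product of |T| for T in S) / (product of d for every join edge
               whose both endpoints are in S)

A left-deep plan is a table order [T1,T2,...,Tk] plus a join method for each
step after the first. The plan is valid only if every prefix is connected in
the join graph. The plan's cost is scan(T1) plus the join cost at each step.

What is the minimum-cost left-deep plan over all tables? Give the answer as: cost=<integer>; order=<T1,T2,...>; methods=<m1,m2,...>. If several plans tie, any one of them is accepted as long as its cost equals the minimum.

Selinger DP (subsets sized 1..n):
  {C}: scan cost=20, card=20
  {A}: scan cost=80, card=80
  {B}: scan cost=20, card=20
  {E}: scan cost=20, card=20
  {D}: scan cost=150, card=150
  {AC}: card=400; try (C,hash)→360, (A,merge)→780, (C,merge)→840, (C,nl_idx)→880, (A,hash)→1160, (A,nl)→1620 …(+1); best=360 via (C,hash)
  {AB}: card=320; try (B,hash)→360, (A,merge)→780, (B,merge)→840, (A,hash)→1160, (A,nl)→1620, (B,nl)→1680; best=360 via (B,hash)
  {AE}: card=400; try (E,hash)→360, (A,merge)→780, (E,merge)→840, (A,hash)→1160, (A,nl)→1620, (E,nl)→1680; best=360 via (E,hash)
  {BD}: card=1000; try (B,hash)→500, (D,merge)→1490, (B,merge)→1620, (D,hash)→2440, (D,nl)→3020, (B,nl)→3150; best=500 via (B,hash)
  {ABC}: card=1600; try (C,hash)→880, (B,hash)→960, (C,nl_idx)→3560, (C,merge)→3680, (B,merge)→4480, (C,nl)→6760 …(+1); best=880 via (C,hash)
  {ACE}: card=2000; try (E,hash)→960, (C,hash)→960, (C,nl_idx)→4360, (E,merge)→4480, (C,merge)→4480, (E,nl)→8360 …(+1); best=960 via (E,hash)
  {ABE}: card=1600; try (E,hash)→880, (B,hash)→960, (E,merge)→3680, (B,merge)→4480, (E,nl)→6760, (B,nl)→8360; best=880 via (E,hash)
  {ABD}: card=16000; try (A,hash)→2620, (D,hash)→3080, (D,merge)→4910, (A,merge)→12140, (D,nl)→48360, (A,nl)→80500; best=2620 via (A,hash)
  {ABCE}: card=8000; try (E,hash)→2680, (C,hash)→2680, (B,hash)→3160, (C,nl_idx)→16880, (E,merge)→20200, (C,merge)→20200 …(+4); best=2680 via (E,hash)
  {ABCD}: card=80000; try (D,hash)→4880, (C,hash)→18820, (D,merge)→21430, (C,nl_idx)→162620, (D,nl)→240880, (C,merge)→242740 …(+1); best=4880 via (D,hash)
  {ABDE}: card=80000; try (D,hash)→4880, (E,hash)→18820, (D,merge)→21430, (D,nl)→240880, (E,merge)→242740, (E,nl)→322620; best=4880 via (D,hash)
  {ABCDE}: card=400000; try (D,hash)→13080, (E,hash)→85080, (C,hash)→85080, (D,merge)→116030, (C,nl_idx)→804880, (D,nl)→1202680 …(+4); best=13080 via (D,hash)

cost=13080; order=A,B,C,E,D; methods=hash,hash,hash,hash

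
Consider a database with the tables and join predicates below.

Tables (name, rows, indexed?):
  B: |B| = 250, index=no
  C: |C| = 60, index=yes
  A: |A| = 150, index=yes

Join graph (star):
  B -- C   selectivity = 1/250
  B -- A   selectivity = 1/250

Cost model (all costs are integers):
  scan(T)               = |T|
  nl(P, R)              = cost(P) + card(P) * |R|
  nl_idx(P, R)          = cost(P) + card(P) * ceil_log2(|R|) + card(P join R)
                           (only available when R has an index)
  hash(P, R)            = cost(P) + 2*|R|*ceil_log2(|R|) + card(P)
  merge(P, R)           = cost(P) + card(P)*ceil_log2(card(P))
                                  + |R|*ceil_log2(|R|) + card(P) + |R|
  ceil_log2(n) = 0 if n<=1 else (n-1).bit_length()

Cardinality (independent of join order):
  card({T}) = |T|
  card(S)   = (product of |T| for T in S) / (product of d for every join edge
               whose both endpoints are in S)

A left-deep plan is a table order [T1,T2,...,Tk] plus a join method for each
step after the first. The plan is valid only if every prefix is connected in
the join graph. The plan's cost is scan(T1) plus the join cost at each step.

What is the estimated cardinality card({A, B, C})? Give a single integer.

Tables in S: A(150), B(250), C(60)
Edges inside S: B-C(d=250), B-A(d=250)
numerator = 150 * 250 * 60 = 2250000
denominator = 250 * 250 = 62500
card(S) = 2250000 / 62500 = 36

36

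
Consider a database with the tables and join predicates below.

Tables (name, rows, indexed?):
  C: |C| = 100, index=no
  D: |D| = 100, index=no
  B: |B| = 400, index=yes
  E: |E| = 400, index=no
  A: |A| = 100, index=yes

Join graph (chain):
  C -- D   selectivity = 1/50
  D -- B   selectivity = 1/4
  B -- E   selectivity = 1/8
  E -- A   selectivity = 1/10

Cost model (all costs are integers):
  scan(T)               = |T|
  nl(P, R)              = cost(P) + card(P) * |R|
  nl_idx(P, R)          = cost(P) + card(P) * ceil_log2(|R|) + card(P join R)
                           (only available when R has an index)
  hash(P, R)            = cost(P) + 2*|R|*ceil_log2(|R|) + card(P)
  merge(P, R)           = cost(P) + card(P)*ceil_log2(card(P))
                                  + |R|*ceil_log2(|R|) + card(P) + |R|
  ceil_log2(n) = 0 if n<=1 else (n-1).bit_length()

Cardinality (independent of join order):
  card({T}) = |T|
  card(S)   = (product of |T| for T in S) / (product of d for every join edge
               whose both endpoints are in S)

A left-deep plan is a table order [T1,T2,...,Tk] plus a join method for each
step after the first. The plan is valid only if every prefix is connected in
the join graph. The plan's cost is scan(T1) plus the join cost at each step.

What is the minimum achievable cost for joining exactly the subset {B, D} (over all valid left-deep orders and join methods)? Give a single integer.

Selinger DP over subsets of {B,D}:
  {D}: scan cost=100, card=100
  {B}: scan cost=400, card=400
  {BD}: card=10000; try (D,hash)→2200, (B,merge)→4900, (D,merge)→5200, (B,hash)→7400, (B,nl_idx)→11000, (B,nl)→40100 …(+1); best=2200 via (D,hash)

2200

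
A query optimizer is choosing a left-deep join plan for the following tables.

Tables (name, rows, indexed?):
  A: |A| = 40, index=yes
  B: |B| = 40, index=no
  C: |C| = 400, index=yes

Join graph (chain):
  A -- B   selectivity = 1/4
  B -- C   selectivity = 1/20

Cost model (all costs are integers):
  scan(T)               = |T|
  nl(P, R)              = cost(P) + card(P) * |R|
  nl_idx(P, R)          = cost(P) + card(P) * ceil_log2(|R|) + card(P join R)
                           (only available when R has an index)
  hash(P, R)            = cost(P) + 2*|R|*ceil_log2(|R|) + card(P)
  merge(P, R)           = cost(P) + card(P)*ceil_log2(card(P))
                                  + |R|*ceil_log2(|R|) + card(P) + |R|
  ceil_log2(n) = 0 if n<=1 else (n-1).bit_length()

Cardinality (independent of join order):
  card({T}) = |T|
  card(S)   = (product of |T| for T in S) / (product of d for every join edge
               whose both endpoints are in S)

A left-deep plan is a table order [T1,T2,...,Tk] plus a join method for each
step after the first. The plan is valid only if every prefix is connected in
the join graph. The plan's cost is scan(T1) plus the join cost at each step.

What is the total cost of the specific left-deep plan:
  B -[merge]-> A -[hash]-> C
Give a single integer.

8200

step 1: scan B: cost=40, card=40
step 2: join A via merge
    card(P join A) = 40*40/(4) = 400
    cost = 40 + 40*6 + 40*6 + 40 + 40 = 600
step 3: join C via hash
    card(P join C) = 400*400/(20) = 8000
    cost = 600 + 2*400*9 + 400 = 8200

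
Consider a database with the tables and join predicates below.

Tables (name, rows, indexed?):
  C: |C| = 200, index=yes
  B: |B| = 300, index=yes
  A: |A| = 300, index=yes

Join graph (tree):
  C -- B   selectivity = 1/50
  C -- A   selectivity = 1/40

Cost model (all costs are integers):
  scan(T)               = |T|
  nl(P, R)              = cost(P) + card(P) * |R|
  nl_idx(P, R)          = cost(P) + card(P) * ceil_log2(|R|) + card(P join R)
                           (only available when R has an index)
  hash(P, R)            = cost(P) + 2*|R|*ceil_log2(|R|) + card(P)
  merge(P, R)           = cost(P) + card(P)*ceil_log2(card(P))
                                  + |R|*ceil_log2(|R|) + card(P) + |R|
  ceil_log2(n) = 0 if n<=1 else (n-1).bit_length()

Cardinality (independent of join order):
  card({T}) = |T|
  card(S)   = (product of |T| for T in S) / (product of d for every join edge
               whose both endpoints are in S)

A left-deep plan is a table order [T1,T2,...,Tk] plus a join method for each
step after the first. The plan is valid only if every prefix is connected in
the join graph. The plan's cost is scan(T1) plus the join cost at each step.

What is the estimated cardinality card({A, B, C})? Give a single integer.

9000

Tables in S: A(300), B(300), C(200)
Edges inside S: C-B(d=50), C-A(d=40)
numerator = 300 * 300 * 200 = 18000000
denominator = 50 * 40 = 2000
card(S) = 18000000 / 2000 = 9000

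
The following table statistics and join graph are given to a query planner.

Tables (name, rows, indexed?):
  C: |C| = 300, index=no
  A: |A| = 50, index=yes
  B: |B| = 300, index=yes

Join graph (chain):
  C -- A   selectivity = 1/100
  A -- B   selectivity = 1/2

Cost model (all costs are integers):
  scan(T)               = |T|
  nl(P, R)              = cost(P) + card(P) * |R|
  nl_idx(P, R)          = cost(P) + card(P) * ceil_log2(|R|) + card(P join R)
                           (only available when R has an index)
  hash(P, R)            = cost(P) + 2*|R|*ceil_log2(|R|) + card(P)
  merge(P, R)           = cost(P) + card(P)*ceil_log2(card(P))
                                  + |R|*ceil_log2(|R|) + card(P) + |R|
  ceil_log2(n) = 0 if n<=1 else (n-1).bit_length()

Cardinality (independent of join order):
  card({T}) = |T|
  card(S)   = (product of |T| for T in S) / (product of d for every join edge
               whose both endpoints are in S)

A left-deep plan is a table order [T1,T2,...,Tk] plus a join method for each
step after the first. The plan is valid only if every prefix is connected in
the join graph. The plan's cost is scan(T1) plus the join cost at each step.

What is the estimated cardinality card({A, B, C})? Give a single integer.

22500

Tables in S: A(50), B(300), C(300)
Edges inside S: C-A(d=100), A-B(d=2)
numerator = 50 * 300 * 300 = 4500000
denominator = 100 * 2 = 200
card(S) = 4500000 / 200 = 22500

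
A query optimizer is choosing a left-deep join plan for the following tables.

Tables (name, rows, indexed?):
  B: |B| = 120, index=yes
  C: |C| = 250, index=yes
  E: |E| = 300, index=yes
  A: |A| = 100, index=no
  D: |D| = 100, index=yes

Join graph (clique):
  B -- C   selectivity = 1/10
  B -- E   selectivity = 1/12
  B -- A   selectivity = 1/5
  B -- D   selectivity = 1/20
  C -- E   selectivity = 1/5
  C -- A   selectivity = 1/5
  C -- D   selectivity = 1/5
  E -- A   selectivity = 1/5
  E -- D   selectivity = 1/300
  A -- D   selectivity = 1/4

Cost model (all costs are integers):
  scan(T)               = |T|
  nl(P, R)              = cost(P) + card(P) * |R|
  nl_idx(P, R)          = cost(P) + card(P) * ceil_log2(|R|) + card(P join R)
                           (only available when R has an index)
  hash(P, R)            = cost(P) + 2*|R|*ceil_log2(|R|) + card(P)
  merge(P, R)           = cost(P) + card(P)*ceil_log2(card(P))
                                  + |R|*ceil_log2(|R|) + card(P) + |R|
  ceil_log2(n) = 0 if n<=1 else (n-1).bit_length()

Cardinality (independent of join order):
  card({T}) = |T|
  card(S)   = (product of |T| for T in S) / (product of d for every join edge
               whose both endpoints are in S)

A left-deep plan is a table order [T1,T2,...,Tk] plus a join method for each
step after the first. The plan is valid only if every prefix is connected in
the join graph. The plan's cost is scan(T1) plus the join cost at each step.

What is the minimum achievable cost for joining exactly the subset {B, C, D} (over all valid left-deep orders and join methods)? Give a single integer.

6000

Selinger DP over subsets of {B,C,D}:
  {B}: scan cost=120, card=120
  {C}: scan cost=250, card=250
  {D}: scan cost=100, card=100
  {BC}: card=3000; try (B,hash)→2180, (C,merge)→3330, (B,merge)→3460, (C,nl_idx)→4080, (C,hash)→4240, (B,nl_idx)→5000 …(+2); best=2180 via (B,hash)
  {BD}: card=600; try (B,nl_idx)→1400, (D,nl_idx)→1560, (D,hash)→1640, (B,merge)→1860, (D,merge)→1880, (B,hash)→1880 …(+2); best=1400 via (B,nl_idx)
  {CD}: card=5000; try (D,hash)→1900, (C,merge)→3150, (D,merge)→3300, (C,hash)→4200, (C,nl_idx)→5900, (D,nl_idx)→7000 …(+2); best=1900 via (D,hash)
  {BCD}: card=3000; try (C,hash)→6000, (D,hash)→6580, (B,hash)→8580, (C,nl_idx)→9200, (C,merge)→10250, (D,nl_idx)→26180 …(+6); best=6000 via (C,hash)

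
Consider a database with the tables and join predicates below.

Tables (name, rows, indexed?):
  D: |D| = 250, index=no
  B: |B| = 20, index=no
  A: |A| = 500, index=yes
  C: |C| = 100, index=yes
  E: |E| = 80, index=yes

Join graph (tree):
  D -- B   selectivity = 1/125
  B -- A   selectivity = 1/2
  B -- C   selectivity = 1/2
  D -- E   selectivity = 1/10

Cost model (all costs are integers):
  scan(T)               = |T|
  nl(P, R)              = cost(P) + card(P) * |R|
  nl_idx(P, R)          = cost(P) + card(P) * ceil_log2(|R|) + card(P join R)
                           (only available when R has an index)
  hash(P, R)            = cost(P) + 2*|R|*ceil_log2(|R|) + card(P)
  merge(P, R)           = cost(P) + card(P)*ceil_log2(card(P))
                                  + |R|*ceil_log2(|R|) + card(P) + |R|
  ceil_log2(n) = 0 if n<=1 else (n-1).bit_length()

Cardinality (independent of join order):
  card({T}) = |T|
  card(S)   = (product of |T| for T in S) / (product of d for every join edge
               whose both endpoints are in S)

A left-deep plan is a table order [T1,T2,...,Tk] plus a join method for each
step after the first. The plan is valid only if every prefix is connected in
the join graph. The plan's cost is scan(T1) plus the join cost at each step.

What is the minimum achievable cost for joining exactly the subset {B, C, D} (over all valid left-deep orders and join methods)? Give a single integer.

1780

Selinger DP over subsets of {B,C,D}:
  {D}: scan cost=250, card=250
  {B}: scan cost=20, card=20
  {C}: scan cost=100, card=100
  {BD}: card=40; try (B,hash)→700, (D,merge)→2390, (B,merge)→2620, (D,hash)→4040, (D,nl)→5020, (B,nl)→5250; best=700 via (B,hash)
  {BC}: card=1000; try (B,hash)→400, (C,merge)→940, (B,merge)→1020, (C,nl_idx)→1160, (C,hash)→1440, (C,nl)→2020 …(+1); best=400 via (B,hash)
  {BCD}: card=2000; try (C,merge)→1780, (C,hash)→2140, (C,nl_idx)→2980, (C,nl)→4700, (D,hash)→5400, (D,merge)→13650 …(+1); best=1780 via (C,merge)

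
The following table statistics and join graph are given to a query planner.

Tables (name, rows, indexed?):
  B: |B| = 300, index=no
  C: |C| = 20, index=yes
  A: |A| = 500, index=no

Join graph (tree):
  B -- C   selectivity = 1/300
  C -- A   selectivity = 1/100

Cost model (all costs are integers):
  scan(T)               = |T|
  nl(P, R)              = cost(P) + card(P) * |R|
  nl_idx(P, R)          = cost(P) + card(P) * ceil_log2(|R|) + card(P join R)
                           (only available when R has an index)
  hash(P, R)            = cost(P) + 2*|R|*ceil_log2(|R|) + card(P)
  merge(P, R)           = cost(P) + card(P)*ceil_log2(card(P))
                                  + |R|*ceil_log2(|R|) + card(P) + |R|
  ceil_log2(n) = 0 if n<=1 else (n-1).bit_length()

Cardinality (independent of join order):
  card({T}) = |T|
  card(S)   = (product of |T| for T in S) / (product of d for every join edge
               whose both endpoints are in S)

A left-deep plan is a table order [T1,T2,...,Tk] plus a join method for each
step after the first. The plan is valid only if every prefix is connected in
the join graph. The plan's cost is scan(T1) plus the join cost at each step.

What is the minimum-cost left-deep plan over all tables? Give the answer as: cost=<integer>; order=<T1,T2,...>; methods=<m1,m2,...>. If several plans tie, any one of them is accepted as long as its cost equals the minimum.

Selinger DP (subsets sized 1..n):
  {B}: scan cost=300, card=300
  {C}: scan cost=20, card=20
  {A}: scan cost=500, card=500
  {BC}: card=20; try (C,hash)→800, (C,nl_idx)→1820, (B,merge)→3140, (C,merge)→3420, (B,hash)→5440, (B,nl)→6020 …(+1); best=800 via (C,hash)
  {AC}: card=100; try (C,hash)→1200, (C,nl_idx)→3100, (A,merge)→5140, (C,merge)→5620, (A,hash)→9040, (A,nl)→10020 …(+1); best=1200 via (C,hash)
  {ABC}: card=100; try (B,merge)→5000, (A,merge)→5920, (B,hash)→6700, (A,hash)→9820, (A,nl)→10800, (B,nl)→31200; best=5000 via (B,merge)

cost=5000; order=A,C,B; methods=hash,merge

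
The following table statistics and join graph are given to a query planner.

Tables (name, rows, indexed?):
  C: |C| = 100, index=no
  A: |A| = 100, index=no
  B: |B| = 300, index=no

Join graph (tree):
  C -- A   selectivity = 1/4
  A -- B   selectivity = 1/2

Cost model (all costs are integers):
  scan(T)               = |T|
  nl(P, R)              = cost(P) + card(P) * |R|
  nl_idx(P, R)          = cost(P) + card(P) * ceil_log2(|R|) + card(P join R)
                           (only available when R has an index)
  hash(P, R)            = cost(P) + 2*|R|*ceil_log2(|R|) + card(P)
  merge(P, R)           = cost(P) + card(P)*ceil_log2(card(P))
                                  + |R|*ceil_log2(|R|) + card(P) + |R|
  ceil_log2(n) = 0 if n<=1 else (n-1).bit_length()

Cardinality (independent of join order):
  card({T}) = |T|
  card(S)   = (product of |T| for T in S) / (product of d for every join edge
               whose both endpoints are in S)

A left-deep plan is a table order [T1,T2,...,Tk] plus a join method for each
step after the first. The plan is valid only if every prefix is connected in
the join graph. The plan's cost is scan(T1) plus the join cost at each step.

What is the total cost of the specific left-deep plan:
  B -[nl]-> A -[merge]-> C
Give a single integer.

step 1: scan B: cost=300, card=300
step 2: join A via nl
    card(P join A) = 300*100/(2) = 15000
    cost = 300 + 300*100 = 30300
step 3: join C via merge
    card(P join C) = 15000*100/(4) = 375000
    cost = 30300 + 15000*14 + 100*7 + 15000 + 100 = 256100

256100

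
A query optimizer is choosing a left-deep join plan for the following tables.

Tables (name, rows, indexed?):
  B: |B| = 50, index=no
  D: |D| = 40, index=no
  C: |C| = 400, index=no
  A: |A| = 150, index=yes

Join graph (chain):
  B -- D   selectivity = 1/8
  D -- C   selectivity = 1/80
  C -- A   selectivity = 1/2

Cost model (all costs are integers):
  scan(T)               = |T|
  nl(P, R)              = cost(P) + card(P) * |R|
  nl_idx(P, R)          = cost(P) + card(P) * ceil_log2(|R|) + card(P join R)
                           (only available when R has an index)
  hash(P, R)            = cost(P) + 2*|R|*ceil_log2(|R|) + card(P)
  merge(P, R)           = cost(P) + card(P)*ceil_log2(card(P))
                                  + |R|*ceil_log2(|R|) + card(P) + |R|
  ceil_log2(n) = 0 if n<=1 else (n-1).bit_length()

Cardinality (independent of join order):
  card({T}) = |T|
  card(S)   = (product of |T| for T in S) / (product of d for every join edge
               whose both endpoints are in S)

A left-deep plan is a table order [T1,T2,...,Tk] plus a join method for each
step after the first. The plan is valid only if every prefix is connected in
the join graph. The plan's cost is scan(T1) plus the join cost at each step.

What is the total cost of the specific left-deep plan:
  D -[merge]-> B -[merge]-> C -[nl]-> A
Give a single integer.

step 1: scan D: cost=40, card=40
step 2: join B via merge
    card(P join B) = 40*50/(8) = 250
    cost = 40 + 40*6 + 50*6 + 40 + 50 = 670
step 3: join C via merge
    card(P join C) = 250*400/(80) = 1250
    cost = 670 + 250*8 + 400*9 + 250 + 400 = 6920
step 4: join A via nl
    card(P join A) = 1250*150/(2) = 93750
    cost = 6920 + 1250*150 = 194420

194420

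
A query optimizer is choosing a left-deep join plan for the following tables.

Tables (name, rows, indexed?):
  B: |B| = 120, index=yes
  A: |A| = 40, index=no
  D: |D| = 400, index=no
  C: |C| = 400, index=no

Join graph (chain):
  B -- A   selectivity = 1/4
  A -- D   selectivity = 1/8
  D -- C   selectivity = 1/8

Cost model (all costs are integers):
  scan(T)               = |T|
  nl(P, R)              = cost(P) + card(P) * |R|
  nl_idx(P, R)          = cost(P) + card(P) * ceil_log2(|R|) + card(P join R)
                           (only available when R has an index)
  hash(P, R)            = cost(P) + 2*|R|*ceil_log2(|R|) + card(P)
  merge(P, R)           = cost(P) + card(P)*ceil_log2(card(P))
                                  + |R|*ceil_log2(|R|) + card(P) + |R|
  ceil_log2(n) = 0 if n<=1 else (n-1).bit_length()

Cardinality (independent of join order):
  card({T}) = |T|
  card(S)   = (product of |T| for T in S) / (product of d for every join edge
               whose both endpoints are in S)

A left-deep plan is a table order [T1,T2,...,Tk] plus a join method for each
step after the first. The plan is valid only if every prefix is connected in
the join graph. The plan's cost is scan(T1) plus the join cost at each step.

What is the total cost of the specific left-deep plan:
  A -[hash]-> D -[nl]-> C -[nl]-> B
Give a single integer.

12807280

step 1: scan A: cost=40, card=40
step 2: join D via hash
    card(P join D) = 40*400/(8) = 2000
    cost = 40 + 2*400*9 + 40 = 7280
step 3: join C via nl
    card(P join C) = 2000*400/(8) = 100000
    cost = 7280 + 2000*400 = 807280
step 4: join B via nl
    card(P join B) = 100000*120/(4) = 3000000
    cost = 807280 + 100000*120 = 12807280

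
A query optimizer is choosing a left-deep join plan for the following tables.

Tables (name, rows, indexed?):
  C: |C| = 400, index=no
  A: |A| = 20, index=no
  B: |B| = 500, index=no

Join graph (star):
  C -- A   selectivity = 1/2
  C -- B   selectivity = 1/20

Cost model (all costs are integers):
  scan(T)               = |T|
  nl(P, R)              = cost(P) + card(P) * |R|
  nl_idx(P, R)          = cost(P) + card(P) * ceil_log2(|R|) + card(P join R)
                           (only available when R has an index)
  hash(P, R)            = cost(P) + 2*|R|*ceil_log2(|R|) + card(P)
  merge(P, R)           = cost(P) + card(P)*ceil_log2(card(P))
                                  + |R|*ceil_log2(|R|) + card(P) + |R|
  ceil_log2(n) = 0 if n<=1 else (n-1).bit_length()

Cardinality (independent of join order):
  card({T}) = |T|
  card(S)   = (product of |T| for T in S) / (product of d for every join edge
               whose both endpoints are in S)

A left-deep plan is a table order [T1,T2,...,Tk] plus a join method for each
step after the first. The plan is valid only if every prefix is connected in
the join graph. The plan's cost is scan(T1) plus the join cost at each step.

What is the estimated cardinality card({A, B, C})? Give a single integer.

Tables in S: A(20), B(500), C(400)
Edges inside S: C-A(d=2), C-B(d=20)
numerator = 20 * 500 * 400 = 4000000
denominator = 2 * 20 = 40
card(S) = 4000000 / 40 = 100000

100000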